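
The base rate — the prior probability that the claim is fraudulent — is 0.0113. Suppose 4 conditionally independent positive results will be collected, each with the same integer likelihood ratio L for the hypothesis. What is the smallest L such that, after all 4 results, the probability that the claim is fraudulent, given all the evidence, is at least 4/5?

5

Prior odds = 0.0113/0.9887 = 113/9887.
Target odds = 0.8/0.2 = 4.
Need L⁴ ≥ 4 ÷ (113/9887) = 39548/113.
4⁴ = 256 < 39548/113 ≤ 625 = 5⁴, so L = 5.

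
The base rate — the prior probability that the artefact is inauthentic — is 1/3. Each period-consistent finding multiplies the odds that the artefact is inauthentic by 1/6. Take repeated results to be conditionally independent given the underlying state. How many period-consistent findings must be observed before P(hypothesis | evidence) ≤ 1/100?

3

Prior odds = (1/3)/(2/3) = 0.5.
Likelihood ratio per period-consistent finding = 1/6.
Target posterior odds = 0.01/0.99 = 1/99.
Need 0.5 × (1/6)ⁿ ≤ 1/99, i.e. (1/6)ⁿ ≤ 2/99.
(1/6)² = 1/36 is still above 2/99 but (1/6)³ = 1/216 is at or below it, so n = 3.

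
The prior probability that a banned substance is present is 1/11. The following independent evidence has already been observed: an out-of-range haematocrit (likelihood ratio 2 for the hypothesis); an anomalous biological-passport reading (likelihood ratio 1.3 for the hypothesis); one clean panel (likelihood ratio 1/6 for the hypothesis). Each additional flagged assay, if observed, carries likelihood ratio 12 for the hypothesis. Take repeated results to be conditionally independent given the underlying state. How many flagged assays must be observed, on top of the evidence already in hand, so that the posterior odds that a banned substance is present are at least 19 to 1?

Prior odds = (1/11)/(10/11) = 0.1.
Combined Bayes factor of the evidence already in hand = 2 × 1.3 × (1/6) = 13/30.
Odds after that evidence = 0.1 × 13/30 = 13/300.
Target odds = 19.
Need 12ⁿ ≥ 19 ÷ (13/300) = 5700/13.
12² = 144 falls short of 5700/13 but 12³ = 1728 reaches it, so n = 3.

3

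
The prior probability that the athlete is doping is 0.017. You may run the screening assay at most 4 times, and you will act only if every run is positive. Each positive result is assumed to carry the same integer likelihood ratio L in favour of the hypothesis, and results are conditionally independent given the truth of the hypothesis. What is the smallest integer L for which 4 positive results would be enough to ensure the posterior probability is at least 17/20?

Prior odds = 0.017/0.983 = 17/983.
Target odds = 0.85/0.15 = 17/3.
Need L⁴ ≥ 17/3 ÷ (17/983) = 983/3.
4⁴ = 256 < 983/3 ≤ 625 = 5⁴, so L = 5.

5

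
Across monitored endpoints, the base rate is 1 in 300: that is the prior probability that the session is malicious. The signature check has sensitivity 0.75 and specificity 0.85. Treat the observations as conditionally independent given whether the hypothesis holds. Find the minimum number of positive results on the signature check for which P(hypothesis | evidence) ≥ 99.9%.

Prior odds: (1/300) ÷ (299/300) = 1/299.
False-positive rate = 1 − 0.85 = 0.15; likelihood ratio of a positive = 0.75/0.15 = 5.
Target posterior odds = 0.999/0.001 = 999.
Require 5ⁿ ≥ 999 ÷ (1/299) = 298701.
5⁷ = 78125 falls short of 298701 but 5⁸ = 390625 reaches it, so n = 8.

8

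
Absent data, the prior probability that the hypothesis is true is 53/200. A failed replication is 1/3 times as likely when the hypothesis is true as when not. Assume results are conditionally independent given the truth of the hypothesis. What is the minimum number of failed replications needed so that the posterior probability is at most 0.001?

6

Prior odds = 0.265/0.735 = 53/147.
Likelihood ratio per failed replication = 1/3.
Target posterior odds = 0.001/0.999 = 1/999.
Require (1/3)ⁿ ≤ 1/999 ÷ (53/147) = 49/17649.
(1/3)⁵ = 1/243 is still above 49/17649 but (1/3)⁶ = 1/729 is at or below it, so n = 6.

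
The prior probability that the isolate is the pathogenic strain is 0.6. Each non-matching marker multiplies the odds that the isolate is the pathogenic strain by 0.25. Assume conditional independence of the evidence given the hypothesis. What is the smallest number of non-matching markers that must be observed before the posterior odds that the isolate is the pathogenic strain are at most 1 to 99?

Prior odds = 0.6/0.4 = 1.5.
Likelihood ratio per non-matching marker = 0.25.
Target odds = 1/99.
Need 1.5 × 0.25ⁿ ≤ 1/99, i.e. 0.25ⁿ ≤ 2/297.
0.25³ = 0.015625 is still above 2/297 but 0.25⁴ = 0.00390625 is at or below it, so n = 4.

4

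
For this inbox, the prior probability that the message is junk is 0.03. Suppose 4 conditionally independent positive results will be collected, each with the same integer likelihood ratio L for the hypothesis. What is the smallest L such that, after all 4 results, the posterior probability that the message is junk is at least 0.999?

14

Prior odds = 0.03/0.97 = 3/97.
Target odds = 0.999/0.001 = 999.
Need L⁴ ≥ 999 ÷ (3/97) = 32301.
13⁴ = 28561 < 32301 ≤ 38416 = 14⁴, so L = 14.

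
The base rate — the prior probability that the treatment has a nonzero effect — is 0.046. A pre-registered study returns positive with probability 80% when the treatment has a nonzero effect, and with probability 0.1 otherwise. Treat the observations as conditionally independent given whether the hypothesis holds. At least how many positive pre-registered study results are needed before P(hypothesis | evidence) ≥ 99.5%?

5

Prior odds = 0.046/0.954 = 23/477.
Likelihood ratio of a positive result = 0.8/0.1 = 8.
Target odds: 0.995 ÷ 0.005 = 199.
Require 8ⁿ ≥ 199 ÷ (23/477) = 94923/23.
8⁴ = 4096 falls short of 94923/23 but 8⁵ = 32768 reaches it, so n = 5.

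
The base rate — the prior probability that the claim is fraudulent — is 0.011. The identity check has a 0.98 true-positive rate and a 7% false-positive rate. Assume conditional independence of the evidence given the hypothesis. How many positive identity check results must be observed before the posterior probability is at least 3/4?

Prior odds = 0.011/0.989 = 11/989.
Likelihood ratio of a positive result = 0.98/0.07 = 14.
Target posterior odds = 0.75/0.25 = 3.
Need (11/989) × 14ⁿ ≥ 3, i.e. 14ⁿ ≥ 2967/11.
14² = 196 falls short of 2967/11 but 14³ = 2744 reaches it, so n = 3.

3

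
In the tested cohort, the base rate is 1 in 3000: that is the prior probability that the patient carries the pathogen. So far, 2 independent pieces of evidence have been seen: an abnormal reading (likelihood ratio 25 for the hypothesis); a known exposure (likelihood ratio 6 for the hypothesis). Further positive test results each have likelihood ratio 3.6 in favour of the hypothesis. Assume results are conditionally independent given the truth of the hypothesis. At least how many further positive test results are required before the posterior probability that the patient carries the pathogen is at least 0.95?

5

Prior odds = (1/3000)/(2999/3000) = 1/2999.
Combined Bayes factor of the evidence already in hand = 25 × 6 = 150.
Odds after that evidence = (1/2999) × 150 = 150/2999.
Target odds = 0.95/0.05 = 19.
Need 3.6ⁿ ≥ 19 ÷ (150/2999) = 56981/150.
3.6⁴ = 167.9616 falls short of 56981/150 but 3.6⁵ = 604.66176 reaches it, so n = 5.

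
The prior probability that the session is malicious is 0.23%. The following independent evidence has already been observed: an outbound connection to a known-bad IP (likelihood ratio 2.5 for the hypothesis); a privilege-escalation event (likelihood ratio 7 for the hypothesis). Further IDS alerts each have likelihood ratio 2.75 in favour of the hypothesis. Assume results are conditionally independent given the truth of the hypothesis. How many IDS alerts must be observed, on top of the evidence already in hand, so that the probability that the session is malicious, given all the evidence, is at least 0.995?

Prior odds = 0.0023/0.9977 = 23/9977.
Combined Bayes factor of the evidence already in hand = 2.5 × 7 = 17.5.
Odds after that evidence = (23/9977) × 17.5 = 805/19954.
Target odds = 0.995/0.005 = 199.
Need 2.75ⁿ ≥ 199 ÷ (805/19954) = 3970846/805.
2.75⁸ = 214358881/65536 falls short of 3970846/805 but 2.75⁹ ≈8994.86 reaches it, so n = 9.

9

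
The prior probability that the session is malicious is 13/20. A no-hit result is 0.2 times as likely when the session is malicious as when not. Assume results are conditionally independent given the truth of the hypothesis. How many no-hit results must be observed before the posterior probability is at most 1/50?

3

Prior odds: 0.65 ÷ 0.35 = 13/7.
Likelihood ratio per no-hit result = 0.2.
Target posterior odds = 0.02/0.98 = 1/49.
Need (13/7) × 0.2ⁿ ≤ 1/49, i.e. 0.2ⁿ ≤ 1/91.
0.2² = 0.04 is still above 1/91 but 0.2³ = 0.008 is at or below it, so n = 3.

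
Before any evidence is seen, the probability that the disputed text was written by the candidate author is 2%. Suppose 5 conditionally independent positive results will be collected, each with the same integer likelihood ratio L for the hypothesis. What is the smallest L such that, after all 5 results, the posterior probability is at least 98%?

5

Prior odds = 0.02/0.98 = 1/49.
Target odds = 0.98/0.02 = 49.
Need L⁵ ≥ 49 ÷ (1/49) = 2401.
4⁵ = 1024 < 2401 ≤ 3125 = 5⁵, so L = 5.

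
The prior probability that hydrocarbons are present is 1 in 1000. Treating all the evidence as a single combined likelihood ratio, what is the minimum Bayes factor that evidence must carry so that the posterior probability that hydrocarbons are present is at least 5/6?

4995

Prior odds = 0.001/0.999 = 1/999.
Target odds = (5/6)/(1/6) = 5.
Required Bayes factor = 5 ÷ (1/999) = 4995.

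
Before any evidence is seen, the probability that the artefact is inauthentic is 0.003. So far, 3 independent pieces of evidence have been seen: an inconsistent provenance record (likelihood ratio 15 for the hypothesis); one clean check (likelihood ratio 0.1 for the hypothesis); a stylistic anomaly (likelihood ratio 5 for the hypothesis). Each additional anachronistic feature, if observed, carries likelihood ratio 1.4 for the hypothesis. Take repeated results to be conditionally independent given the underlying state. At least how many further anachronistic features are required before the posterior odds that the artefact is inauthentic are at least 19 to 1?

21

Prior odds = 0.003/0.997 = 3/997.
Combined Bayes factor of the evidence already in hand = 15 × 0.1 × 5 = 7.5.
Odds after that evidence = (3/997) × 7.5 = 45/1994.
Target odds = 19.
Need 1.4ⁿ ≥ 19 ÷ (45/1994) = 37886/45.
1.4²⁰ ≈836.683 falls short of 37886/45 but 1.4²¹ ≈1171.36 reaches it, so n = 21.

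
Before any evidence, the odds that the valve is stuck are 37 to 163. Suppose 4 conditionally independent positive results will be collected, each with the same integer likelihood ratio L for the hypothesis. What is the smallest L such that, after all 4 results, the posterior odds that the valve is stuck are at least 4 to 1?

3

Prior odds = 37/163.
Target odds = 4.
Need L⁴ ≥ 4 ÷ (37/163) = 652/37.
2⁴ = 16 < 652/37 ≤ 81 = 3⁴, so L = 3.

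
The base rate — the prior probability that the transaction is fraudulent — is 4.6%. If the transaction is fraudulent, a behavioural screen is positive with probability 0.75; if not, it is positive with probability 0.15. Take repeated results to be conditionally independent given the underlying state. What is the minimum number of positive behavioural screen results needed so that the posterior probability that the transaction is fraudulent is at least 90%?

4

Prior odds: 0.046 ÷ 0.954 = 23/477.
Likelihood ratio of a positive = 0.75/0.15 = 5.
Target posterior odds = 0.9/0.1 = 9.
Require 5ⁿ ≥ 9 ÷ (23/477) = 4293/23.
5³ = 125 falls short of 4293/23 but 5⁴ = 625 reaches it, so n = 4.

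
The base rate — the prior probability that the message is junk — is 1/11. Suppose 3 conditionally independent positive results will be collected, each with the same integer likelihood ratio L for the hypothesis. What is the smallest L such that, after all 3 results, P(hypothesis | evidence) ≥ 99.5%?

Prior odds = (1/11)/(10/11) = 0.1.
Target odds = 0.995/0.005 = 199.
Need L³ ≥ 199 ÷ 0.1 = 1990.
12³ = 1728 < 1990 ≤ 2197 = 13³, so L = 13.

13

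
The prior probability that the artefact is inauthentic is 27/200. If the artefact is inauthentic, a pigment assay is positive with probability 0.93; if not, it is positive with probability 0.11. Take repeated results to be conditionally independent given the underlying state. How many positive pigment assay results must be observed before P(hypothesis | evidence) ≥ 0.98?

3

Prior odds = 0.135/0.865 = 27/173.
Likelihood ratio of a positive = 0.93/0.11 = 93/11.
Target posterior odds = 0.98/0.02 = 49.
Require (93/11)ⁿ ≥ 49 ÷ (27/173) = 8477/27.
(93/11)² = 8649/121 falls short of 8477/27 but (93/11)³ = 804357/1331 reaches it, so n = 3.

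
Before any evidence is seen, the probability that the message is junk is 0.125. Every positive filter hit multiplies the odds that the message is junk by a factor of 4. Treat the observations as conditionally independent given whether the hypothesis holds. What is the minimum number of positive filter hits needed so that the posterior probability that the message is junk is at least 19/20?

4

Prior odds = 0.125/0.875 = 1/7.
Likelihood ratio per positive filter hit = 4.
Target posterior odds = 0.95/0.05 = 19.
Require 4ⁿ ≥ 19 ÷ (1/7) = 133.
4³ = 64 falls short of 133 but 4⁴ = 256 reaches it, so n = 4.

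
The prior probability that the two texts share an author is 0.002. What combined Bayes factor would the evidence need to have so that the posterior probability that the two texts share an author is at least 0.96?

11976

Prior odds = 0.002/0.998 = 1/499.
Target odds = 0.96/0.04 = 24.
Required Bayes factor = 24 ÷ (1/499) = 11976.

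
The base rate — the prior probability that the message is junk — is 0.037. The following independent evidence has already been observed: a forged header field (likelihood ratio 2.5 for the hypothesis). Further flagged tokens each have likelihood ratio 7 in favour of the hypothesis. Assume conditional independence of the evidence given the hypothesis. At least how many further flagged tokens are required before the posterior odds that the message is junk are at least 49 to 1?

4

Prior odds = 0.037/0.963 = 37/963.
Bayes factor of the evidence already in hand = 2.5.
Odds after that evidence = (37/963) × 2.5 = 185/1926.
Target odds = 49.
Need 7ⁿ ≥ 49 ÷ (185/1926) = 94374/185.
7³ = 343 falls short of 94374/185 but 7⁴ = 2401 reaches it, so n = 4.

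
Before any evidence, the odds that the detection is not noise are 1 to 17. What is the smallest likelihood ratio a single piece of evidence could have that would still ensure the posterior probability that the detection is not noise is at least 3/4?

Prior odds = 1/17.
Target odds = 0.75/0.25 = 3.
Required Bayes factor = 3 ÷ (1/17) = 51.

51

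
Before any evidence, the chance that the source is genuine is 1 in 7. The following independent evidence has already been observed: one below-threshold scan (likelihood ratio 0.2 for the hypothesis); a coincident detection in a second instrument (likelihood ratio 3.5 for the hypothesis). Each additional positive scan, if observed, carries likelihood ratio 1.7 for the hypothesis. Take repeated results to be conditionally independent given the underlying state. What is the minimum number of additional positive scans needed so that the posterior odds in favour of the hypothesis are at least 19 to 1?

10

Prior odds = (1/7)/(6/7) = 1/6.
Combined Bayes factor of the evidence already in hand = 0.2 × 3.5 = 0.7.
Odds after that evidence = (1/6) × 0.7 = 7/60.
Target odds = 19.
Need 1.7ⁿ ≥ 19 ÷ (7/60) = 1140/7.
1.7⁹ ≈118.588 falls short of 1140/7 but 1.7¹⁰ ≈201.599 reaches it, so n = 10.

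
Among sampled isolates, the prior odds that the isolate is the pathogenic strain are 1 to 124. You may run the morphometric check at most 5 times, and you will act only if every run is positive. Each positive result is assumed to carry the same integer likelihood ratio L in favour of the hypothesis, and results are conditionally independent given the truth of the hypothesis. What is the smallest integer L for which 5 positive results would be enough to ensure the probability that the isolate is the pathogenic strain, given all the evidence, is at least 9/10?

5

Prior odds = 1/124.
Target odds = 0.9/0.1 = 9.
Need L⁵ ≥ 9 ÷ (1/124) = 1116.
4⁵ = 1024 < 1116 ≤ 3125 = 5⁵, so L = 5.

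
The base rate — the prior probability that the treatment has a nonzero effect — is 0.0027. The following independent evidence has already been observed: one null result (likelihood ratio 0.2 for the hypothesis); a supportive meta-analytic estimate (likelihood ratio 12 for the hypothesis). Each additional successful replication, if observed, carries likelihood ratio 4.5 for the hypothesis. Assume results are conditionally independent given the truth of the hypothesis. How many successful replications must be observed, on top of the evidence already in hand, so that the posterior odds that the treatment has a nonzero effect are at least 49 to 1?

Prior odds = 0.0027/0.9973 = 27/9973.
Combined Bayes factor of the evidence already in hand = 0.2 × 12 = 2.4.
Odds after that evidence = (27/9973) × 2.4 = 324/49865.
Target odds = 49.
Need 4.5ⁿ ≥ 49 ÷ (324/49865) = 2443385/324.
4.5⁵ = 1845.28125 falls short of 2443385/324 but 4.5⁶ = 8303.765625 reaches it, so n = 6.

6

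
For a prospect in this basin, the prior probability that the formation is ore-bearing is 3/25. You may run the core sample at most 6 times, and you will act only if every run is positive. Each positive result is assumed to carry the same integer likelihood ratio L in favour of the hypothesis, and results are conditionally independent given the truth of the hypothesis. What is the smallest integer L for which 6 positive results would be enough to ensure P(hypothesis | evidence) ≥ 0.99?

3

Prior odds = 0.12/0.88 = 3/22.
Target odds = 0.99/0.01 = 99.
Need L⁶ ≥ 99 ÷ (3/22) = 726.
2⁶ = 64 < 726 ≤ 729 = 3⁶, so L = 3.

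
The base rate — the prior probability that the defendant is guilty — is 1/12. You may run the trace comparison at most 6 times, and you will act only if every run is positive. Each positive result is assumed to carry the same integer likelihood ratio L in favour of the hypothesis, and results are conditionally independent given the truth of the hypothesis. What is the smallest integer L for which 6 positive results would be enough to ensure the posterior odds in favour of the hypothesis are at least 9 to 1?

Prior odds = (1/12)/(11/12) = 1/11.
Target odds = 9.
Need L⁶ ≥ 9 ÷ (1/11) = 99.
2⁶ = 64 < 99 ≤ 729 = 3⁶, so L = 3.

3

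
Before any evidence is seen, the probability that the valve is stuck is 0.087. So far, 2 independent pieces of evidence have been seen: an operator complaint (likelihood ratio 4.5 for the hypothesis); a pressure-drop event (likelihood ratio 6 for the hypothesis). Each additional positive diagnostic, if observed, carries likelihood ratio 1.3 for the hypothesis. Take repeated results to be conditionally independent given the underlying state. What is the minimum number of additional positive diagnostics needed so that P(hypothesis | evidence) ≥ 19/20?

8

Prior odds = 0.087/0.913 = 87/913.
Combined Bayes factor of the evidence already in hand = 4.5 × 6 = 27.
Odds after that evidence = (87/913) × 27 = 2349/913.
Target odds = 0.95/0.05 = 19.
Need 1.3ⁿ ≥ 19 ÷ (2349/913) = 17347/2349.
1.3⁷ = 62748517/10000000 falls short of 17347/2349 but 1.3⁸ = 815730721/100000000 reaches it, so n = 8.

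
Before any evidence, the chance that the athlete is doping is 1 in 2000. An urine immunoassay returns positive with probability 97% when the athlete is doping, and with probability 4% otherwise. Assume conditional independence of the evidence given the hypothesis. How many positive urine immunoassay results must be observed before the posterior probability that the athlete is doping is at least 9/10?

4

Prior odds: 0.0005 ÷ 0.9995 = 1/1999.
Likelihood ratio of a positive result = 0.97/0.04 = 24.25.
Target posterior odds = 0.9/0.1 = 9.
Require 24.25ⁿ ≥ 9 ÷ (1/1999) = 17991.
24.25³ = 912673/64 falls short of 17991 but 24.25⁴ = 88529281/256 reaches it, so n = 4.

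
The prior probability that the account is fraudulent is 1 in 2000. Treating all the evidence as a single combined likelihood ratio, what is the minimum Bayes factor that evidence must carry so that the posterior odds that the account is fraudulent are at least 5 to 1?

Prior odds = 0.0005/0.9995 = 1/1999.
Target odds = 5.
Required Bayes factor = 5 ÷ (1/1999) = 9995.

9995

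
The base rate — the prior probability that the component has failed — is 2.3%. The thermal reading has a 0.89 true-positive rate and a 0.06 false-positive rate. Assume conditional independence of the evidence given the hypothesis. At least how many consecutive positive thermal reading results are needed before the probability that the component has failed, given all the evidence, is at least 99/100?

4

Prior odds: 0.023 ÷ 0.977 = 23/977.
Likelihood ratio of a positive result = 0.89/0.06 = 89/6.
Target odds: 0.99 ÷ 0.01 = 99.
Require (89/6)ⁿ ≥ 99 ÷ (23/977) = 96723/23.
(89/6)³ = 704969/216 falls short of 96723/23 but (89/6)⁴ = 62742241/1296 reaches it, so n = 4.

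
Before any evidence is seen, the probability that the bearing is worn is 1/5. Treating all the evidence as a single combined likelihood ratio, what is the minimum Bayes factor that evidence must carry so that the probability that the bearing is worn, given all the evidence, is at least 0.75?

12

Prior odds = 0.2/0.8 = 0.25.
Target odds = 0.75/0.25 = 3.
Required Bayes factor = 3 ÷ 0.25 = 12.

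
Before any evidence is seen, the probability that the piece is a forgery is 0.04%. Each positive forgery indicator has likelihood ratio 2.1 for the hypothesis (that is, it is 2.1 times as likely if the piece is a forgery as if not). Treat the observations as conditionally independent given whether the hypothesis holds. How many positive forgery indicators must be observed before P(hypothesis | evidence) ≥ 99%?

Prior odds = 0.0004/0.9996 = 1/2499.
Likelihood ratio per positive forgery indicator = 2.1.
Target posterior odds = 0.99/0.01 = 99.
Need (1/2499) × 2.1ⁿ ≥ 99, i.e. 2.1ⁿ ≥ 247401.
2.1¹⁶ ≈143057 falls short of 247401 but 2.1¹⁷ ≈300419 reaches it, so n = 17.

17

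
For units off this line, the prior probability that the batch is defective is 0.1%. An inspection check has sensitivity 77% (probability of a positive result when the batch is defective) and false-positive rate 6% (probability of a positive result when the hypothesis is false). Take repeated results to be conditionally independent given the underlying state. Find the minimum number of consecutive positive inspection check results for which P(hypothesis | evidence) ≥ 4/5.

4

Prior odds = 0.001/0.999 = 1/999.
Likelihood ratio of a positive result = 0.77/0.06 = 77/6.
Target posterior odds = 0.8/0.2 = 4.
Need (1/999) × (77/6)ⁿ ≥ 4, i.e. (77/6)ⁿ ≥ 3996.
(77/6)³ = 456533/216 falls short of 3996 but (77/6)⁴ = 35153041/1296 reaches it, so n = 4.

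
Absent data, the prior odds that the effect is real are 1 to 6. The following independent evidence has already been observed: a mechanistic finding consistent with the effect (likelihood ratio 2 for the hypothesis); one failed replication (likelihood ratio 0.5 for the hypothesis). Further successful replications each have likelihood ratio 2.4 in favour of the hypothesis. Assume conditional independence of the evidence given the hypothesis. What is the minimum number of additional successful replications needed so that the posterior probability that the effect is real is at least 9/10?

Prior odds = 1/6.
Combined Bayes factor of the evidence already in hand = 2 × 0.5 = 1.
Odds after that evidence = (1/6) × 1 = 1/6.
Target odds = 0.9/0.1 = 9.
Need 2.4ⁿ ≥ 9 ÷ (1/6) = 54.
2.4⁴ = 33.1776 falls short of 54 but 2.4⁵ = 79.62624 reaches it, so n = 5.

5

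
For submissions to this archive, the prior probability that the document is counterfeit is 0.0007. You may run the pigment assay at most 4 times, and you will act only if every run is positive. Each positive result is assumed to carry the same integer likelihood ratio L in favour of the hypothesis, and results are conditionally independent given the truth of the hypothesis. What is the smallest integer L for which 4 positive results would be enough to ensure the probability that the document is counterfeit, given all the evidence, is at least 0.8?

9

Prior odds = 0.0007/0.9993 = 7/9993.
Target odds = 0.8/0.2 = 4.
Need L⁴ ≥ 4 ÷ (7/9993) = 39972/7.
8⁴ = 4096 < 39972/7 ≤ 6561 = 9⁴, so L = 9.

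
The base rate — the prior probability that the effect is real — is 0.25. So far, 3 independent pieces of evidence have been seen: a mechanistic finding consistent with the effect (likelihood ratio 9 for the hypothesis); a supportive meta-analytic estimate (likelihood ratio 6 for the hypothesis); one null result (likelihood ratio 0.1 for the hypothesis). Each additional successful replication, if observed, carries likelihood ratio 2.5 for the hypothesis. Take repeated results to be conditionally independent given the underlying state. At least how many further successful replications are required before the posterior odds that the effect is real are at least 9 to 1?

2

Prior odds = 0.25/0.75 = 1/3.
Combined Bayes factor of the evidence already in hand = 9 × 6 × 0.1 = 5.4.
Odds after that evidence = (1/3) × 5.4 = 1.8.
Target odds = 9.
Need 2.5ⁿ ≥ 9 ÷ 1.8 = 5.
2.5¹ = 2.5 falls short of 5 but 2.5² = 6.25 reaches it, so n = 2.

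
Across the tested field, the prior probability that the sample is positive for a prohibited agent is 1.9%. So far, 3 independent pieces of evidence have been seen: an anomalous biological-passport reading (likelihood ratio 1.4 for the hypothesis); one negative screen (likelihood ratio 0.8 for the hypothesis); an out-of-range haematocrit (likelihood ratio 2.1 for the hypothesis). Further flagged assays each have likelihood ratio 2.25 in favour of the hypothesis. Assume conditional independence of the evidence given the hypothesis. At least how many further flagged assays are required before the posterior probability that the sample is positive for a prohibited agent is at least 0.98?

Prior odds = 0.019/0.981 = 19/981.
Combined Bayes factor of the evidence already in hand = 1.4 × 0.8 × 2.1 = 2.352.
Odds after that evidence = (19/981) × 2.352 = 1862/40875.
Target odds = 0.98/0.02 = 49.
Need 2.25ⁿ ≥ 49 ÷ (1862/40875) = 40875/38.
2.25⁸ = 43046721/65536 falls short of 40875/38 but 2.25⁹ = 387420489/262144 reaches it, so n = 9.

9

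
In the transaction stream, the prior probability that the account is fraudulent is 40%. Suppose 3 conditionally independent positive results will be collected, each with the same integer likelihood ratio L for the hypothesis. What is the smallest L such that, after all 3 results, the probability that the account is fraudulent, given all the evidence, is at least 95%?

Prior odds = 0.4/0.6 = 2/3.
Target odds = 0.95/0.05 = 19.
Need L³ ≥ 19 ÷ (2/3) = 28.5.
3³ = 27 < 28.5 ≤ 64 = 4³, so L = 4.

4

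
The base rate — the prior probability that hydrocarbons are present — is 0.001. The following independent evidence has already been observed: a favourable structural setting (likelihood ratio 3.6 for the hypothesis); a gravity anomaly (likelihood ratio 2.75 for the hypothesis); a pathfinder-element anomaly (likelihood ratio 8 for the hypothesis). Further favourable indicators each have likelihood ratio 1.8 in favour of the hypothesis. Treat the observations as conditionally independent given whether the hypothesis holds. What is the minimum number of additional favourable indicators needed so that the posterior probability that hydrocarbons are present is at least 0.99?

13

Prior odds = 0.001/0.999 = 1/999.
Combined Bayes factor of the evidence already in hand = 3.6 × 2.75 × 8 = 79.2.
Odds after that evidence = (1/999) × 79.2 = 44/555.
Target odds = 0.99/0.01 = 99.
Need 1.8ⁿ ≥ 99 ÷ (44/555) = 1248.75.
1.8¹² ≈1156.83 falls short of 1248.75 but 1.8¹³ ≈2082.3 reaches it, so n = 13.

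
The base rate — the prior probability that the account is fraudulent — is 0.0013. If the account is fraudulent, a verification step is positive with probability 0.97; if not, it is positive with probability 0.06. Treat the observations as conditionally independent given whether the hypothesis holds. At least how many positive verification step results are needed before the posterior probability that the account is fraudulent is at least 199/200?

Prior odds: 0.0013 ÷ 0.9987 = 13/9987.
Likelihood ratio of a positive = 0.97/0.06 = 97/6.
Target posterior odds = 0.995/0.005 = 199.
Need (13/9987) × (97/6)ⁿ ≥ 199, i.e. (97/6)ⁿ ≥ 1987413/13.
(97/6)⁴ = 88529281/1296 falls short of 1987413/13 but (97/6)⁵ ≈1.10434e+06 reaches it, so n = 5.

5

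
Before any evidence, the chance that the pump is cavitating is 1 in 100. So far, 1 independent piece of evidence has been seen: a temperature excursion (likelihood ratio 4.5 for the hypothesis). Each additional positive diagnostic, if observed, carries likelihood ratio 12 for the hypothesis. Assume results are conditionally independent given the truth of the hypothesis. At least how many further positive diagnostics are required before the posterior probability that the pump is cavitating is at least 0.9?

3

Prior odds = 0.01/0.99 = 1/99.
Bayes factor of the evidence already in hand = 4.5.
Odds after that evidence = (1/99) × 4.5 = 1/22.
Target odds = 0.9/0.1 = 9.
Need 12ⁿ ≥ 9 ÷ (1/22) = 198.
12² = 144 falls short of 198 but 12³ = 1728 reaches it, so n = 3.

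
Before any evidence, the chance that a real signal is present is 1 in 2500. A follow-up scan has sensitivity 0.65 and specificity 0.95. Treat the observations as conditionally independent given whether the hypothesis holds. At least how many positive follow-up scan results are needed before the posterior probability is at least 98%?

5

Prior odds: 0.0004 ÷ 0.9996 = 1/2499.
False-positive rate = 1 − 0.95 = 0.05; likelihood ratio of a positive = 0.65/0.05 = 13.
Target posterior odds = 0.98/0.02 = 49.
Require 13ⁿ ≥ 49 ÷ (1/2499) = 122451.
13⁴ = 28561 falls short of 122451 but 13⁵ = 371293 reaches it, so n = 5.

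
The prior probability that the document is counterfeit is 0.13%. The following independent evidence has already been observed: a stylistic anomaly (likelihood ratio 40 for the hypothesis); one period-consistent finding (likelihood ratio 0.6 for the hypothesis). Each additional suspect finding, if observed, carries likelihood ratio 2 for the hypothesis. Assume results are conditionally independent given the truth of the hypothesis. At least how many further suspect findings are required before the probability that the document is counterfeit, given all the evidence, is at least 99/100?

12

Prior odds = 0.0013/0.9987 = 13/9987.
Combined Bayes factor of the evidence already in hand = 40 × 0.6 = 24.
Odds after that evidence = (13/9987) × 24 = 104/3329.
Target odds = 0.99/0.01 = 99.
Need 2ⁿ ≥ 99 ÷ (104/3329) = 329571/104.
2¹¹ = 2048 falls short of 329571/104 but 2¹² = 4096 reaches it, so n = 12.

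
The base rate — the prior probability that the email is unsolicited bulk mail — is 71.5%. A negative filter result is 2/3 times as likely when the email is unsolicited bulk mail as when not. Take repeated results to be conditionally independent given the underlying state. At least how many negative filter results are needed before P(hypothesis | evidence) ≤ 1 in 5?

6

Prior odds: 0.715 ÷ 0.285 = 143/57.
Likelihood ratio per negative filter result = 2/3.
Target odds: 0.2 ÷ 0.8 = 0.25.
Require (2/3)ⁿ ≤ 0.25 ÷ (143/57) = 57/572.
(2/3)⁵ = 32/243 is still above 57/572 but (2/3)⁶ = 64/729 is at or below it, so n = 6.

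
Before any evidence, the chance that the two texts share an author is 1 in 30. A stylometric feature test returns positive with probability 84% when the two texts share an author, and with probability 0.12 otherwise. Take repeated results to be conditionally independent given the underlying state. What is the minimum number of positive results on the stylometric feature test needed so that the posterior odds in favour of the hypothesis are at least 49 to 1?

4

Prior odds: (1/30) ÷ (29/30) = 1/29.
Likelihood ratio of a positive result = 0.84/0.12 = 7.
Target odds = 49.
Need (1/29) × 7ⁿ ≥ 49, i.e. 7ⁿ ≥ 1421.
7³ = 343 falls short of 1421 but 7⁴ = 2401 reaches it, so n = 4.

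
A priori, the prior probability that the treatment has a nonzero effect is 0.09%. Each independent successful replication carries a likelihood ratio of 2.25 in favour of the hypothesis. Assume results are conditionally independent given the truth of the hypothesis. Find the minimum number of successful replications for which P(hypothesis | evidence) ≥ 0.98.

14

Prior odds: 0.0009 ÷ 0.9991 = 9/9991.
Likelihood ratio per successful replication = 2.25.
Target odds: 0.98 ÷ 0.02 = 49.
Need (9/9991) × 2.25ⁿ ≥ 49, i.e. 2.25ⁿ ≥ 489559/9.
2.25¹³ ≈37876.8 falls short of 489559/9 but 2.25¹⁴ ≈85222.7 reaches it, so n = 14.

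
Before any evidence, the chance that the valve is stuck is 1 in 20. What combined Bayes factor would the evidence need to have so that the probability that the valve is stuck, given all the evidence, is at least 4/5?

76

Prior odds = 0.05/0.95 = 1/19.
Target odds = 0.8/0.2 = 4.
Required Bayes factor = 4 ÷ (1/19) = 76.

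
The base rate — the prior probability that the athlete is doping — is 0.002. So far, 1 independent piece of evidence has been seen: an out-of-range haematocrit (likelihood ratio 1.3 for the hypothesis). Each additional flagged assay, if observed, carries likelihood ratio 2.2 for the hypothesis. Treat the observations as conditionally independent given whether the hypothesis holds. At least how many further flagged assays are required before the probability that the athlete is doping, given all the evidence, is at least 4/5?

10

Prior odds = 0.002/0.998 = 1/499.
Bayes factor of the evidence already in hand = 1.3.
Odds after that evidence = (1/499) × 1.3 = 13/4990.
Target odds = 0.8/0.2 = 4.
Need 2.2ⁿ ≥ 4 ÷ (13/4990) = 19960/13.
2.2⁹ ≈1207.27 falls short of 19960/13 but 2.2¹⁰ ≈2655.99 reaches it, so n = 10.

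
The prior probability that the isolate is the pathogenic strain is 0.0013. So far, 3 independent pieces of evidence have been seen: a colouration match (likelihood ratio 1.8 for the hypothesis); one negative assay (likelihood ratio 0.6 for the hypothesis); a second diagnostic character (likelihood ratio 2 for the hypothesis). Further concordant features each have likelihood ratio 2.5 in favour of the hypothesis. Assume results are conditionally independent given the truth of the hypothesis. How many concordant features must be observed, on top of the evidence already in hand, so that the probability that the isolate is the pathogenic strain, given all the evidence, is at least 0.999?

Prior odds = 0.0013/0.9987 = 13/9987.
Combined Bayes factor of the evidence already in hand = 1.8 × 0.6 × 2 = 2.16.
Odds after that evidence = (13/9987) × 2.16 = 234/83225.
Target odds = 0.999/0.001 = 999.
Need 2.5ⁿ ≥ 999 ÷ (234/83225) = 9237975/26.
2.5¹³ ≈149012 falls short of 9237975/26 but 2.5¹⁴ ≈372529 reaches it, so n = 14.

14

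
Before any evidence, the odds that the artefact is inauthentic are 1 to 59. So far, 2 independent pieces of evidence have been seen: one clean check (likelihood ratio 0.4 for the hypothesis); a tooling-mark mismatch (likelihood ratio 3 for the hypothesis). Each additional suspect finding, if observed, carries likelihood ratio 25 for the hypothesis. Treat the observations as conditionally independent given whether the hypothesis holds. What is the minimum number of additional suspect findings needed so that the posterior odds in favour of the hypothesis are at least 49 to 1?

3

Prior odds = 1/59.
Combined Bayes factor of the evidence already in hand = 0.4 × 3 = 1.2.
Odds after that evidence = (1/59) × 1.2 = 6/295.
Target odds = 49.
Need 25ⁿ ≥ 49 ÷ (6/295) = 14455/6.
25² = 625 falls short of 14455/6 but 25³ = 15625 reaches it, so n = 3.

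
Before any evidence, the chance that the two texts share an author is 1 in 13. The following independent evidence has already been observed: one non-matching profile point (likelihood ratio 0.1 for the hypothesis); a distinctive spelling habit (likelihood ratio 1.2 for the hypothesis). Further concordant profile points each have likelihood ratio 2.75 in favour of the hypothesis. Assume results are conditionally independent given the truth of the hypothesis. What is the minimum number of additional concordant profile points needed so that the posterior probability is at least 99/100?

10

Prior odds = (1/13)/(12/13) = 1/12.
Combined Bayes factor of the evidence already in hand = 0.1 × 1.2 = 0.12.
Odds after that evidence = (1/12) × 0.12 = 0.01.
Target odds = 0.99/0.01 = 99.
Need 2.75ⁿ ≥ 99 ÷ 0.01 = 9900.
2.75⁹ ≈8994.86 falls short of 9900 but 2.75¹⁰ ≈24735.9 reaches it, so n = 10.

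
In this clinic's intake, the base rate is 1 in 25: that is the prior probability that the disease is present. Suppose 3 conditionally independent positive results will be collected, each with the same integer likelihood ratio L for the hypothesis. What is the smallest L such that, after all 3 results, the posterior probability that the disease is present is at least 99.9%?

29

Prior odds = 0.04/0.96 = 1/24.
Target odds = 0.999/0.001 = 999.
Need L³ ≥ 999 ÷ (1/24) = 23976.
28³ = 21952 < 23976 ≤ 24389 = 29³, so L = 29.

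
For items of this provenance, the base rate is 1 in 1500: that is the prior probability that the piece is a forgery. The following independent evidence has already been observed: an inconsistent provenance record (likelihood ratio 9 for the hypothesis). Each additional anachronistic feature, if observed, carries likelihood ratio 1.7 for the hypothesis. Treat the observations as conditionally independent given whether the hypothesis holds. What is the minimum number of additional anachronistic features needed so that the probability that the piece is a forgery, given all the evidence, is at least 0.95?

16

Prior odds = (1/1500)/(1499/1500) = 1/1499.
Bayes factor of the evidence already in hand = 9.
Odds after that evidence = (1/1499) × 9 = 9/1499.
Target odds = 0.95/0.05 = 19.
Need 1.7ⁿ ≥ 19 ÷ (9/1499) = 28481/9.
1.7¹⁵ ≈2862.42 falls short of 28481/9 but 1.7¹⁶ ≈4866.12 reaches it, so n = 16.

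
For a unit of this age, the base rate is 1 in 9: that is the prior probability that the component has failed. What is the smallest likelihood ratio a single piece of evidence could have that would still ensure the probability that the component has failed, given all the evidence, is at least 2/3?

16

Prior odds = (1/9)/(8/9) = 0.125.
Target odds = (2/3)/(1/3) = 2.
Required Bayes factor = 2 ÷ 0.125 = 16.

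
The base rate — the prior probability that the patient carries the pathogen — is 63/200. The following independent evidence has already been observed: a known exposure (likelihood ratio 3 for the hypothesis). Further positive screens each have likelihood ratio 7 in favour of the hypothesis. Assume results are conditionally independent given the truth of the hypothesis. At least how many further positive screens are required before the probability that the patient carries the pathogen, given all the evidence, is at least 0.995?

Prior odds = 0.315/0.685 = 63/137.
Bayes factor of the evidence already in hand = 3.
Odds after that evidence = (63/137) × 3 = 189/137.
Target odds = 0.995/0.005 = 199.
Need 7ⁿ ≥ 199 ÷ (189/137) = 27263/189.
7² = 49 falls short of 27263/189 but 7³ = 343 reaches it, so n = 3.

3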